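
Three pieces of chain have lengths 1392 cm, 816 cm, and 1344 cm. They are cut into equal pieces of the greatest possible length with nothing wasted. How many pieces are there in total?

74

Piece length = gcd(1392, 816, 1344).
1392 = 2^4 × 3 × 29
816 = 2^4 × 3 × 17
1344 = 2^6 × 3 × 7
gcd(1392, 816, 1344) = 2^4 × 3 = 48.
Total pieces = 1392/48 + 816/48 + 1344/48 = 29 + 17 + 28 = 74.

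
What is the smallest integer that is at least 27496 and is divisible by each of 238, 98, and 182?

The integer must be a common multiple of 238, 98, and 182, so a multiple of their LCM.
238 = 2 × 7 × 17
98 = 2 × 7^2
182 = 2 × 7 × 13
LCM(238, 98, 182) = 2 × 7^2 × 13 × 17 = 21658.
Smallest multiple of 21658 that is ≥ 27496: ⌈27496/21658⌉ × 21658 = 2 × 21658 = 43316.

43316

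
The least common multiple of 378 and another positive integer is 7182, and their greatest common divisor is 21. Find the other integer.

399

gcd × lcm = product of the two integers, so the other integer is (21 × 7182) / 378 = 399.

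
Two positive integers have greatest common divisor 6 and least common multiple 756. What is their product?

4536

For any two positive integers, gcd × lcm = product = 6 × 756 = 4536.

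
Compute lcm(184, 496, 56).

79856

184 = 2^3 × 23
496 = 2^4 × 31
56 = 2^3 × 7
LCM(184, 496, 56) = 2^4 × 7 × 23 × 31 = 79856.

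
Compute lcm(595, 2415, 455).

533715

595 = 5 × 7 × 17
2415 = 3 × 5 × 7 × 23
455 = 5 × 7 × 13
LCM(595, 2415, 455) = 3 × 5 × 7 × 13 × 17 × 23 = 533715.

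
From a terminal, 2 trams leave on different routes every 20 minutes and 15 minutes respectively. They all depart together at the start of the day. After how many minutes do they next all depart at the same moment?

60 minutes

The first simultaneous occurrence is after LCM of the individual periods.
20 = 2^2 × 5
15 = 3 × 5
LCM(20, 15) = 2^2 × 3 × 5 = 60.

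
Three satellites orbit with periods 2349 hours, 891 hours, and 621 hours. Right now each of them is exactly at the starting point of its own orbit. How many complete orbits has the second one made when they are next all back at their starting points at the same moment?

The first common completion time is the LCM of the periods.
2349 = 3^4 × 29
891 = 3^4 × 11
621 = 3^3 × 23
LCM(2349, 891, 621) = 3^4 × 11 × 23 × 29 = 594297.
Orbits for period 891: 594297 / 891 = 667.

667 orbits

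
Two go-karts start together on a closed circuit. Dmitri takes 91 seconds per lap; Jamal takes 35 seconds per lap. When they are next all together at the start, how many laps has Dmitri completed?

5 laps

They are all back at their starting positions together after one LCM of the periods.
91 = 7 × 13
35 = 5 × 7
LCM(91, 35) = 5 × 7 × 13 = 455.
Laps for period 91: 455 / 91 = 5.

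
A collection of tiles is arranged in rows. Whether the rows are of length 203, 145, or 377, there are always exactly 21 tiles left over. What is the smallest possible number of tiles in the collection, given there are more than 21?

13216

N − 21 must be a common multiple of 203, 145, and 377.
203 = 7 × 29
145 = 5 × 29
377 = 13 × 29
LCM(203, 145, 377) = 5 × 7 × 13 × 29 = 13195.
Smallest N > 21 is LCM + 21 = 13195 + 21 = 13216.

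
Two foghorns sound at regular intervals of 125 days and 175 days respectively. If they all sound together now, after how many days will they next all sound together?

875 days

We need the least common multiple of the intervals.
125 = 5^3
175 = 5^2 × 7
LCM(125, 175) = 5^3 × 7 = 875.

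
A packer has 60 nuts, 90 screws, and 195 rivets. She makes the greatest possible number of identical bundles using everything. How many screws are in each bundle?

Number of bundles = gcd(60, 90, 195).
60 = 2^2 × 3 × 5
90 = 2 × 3^2 × 5
195 = 3 × 5 × 13
gcd(60, 90, 195) = 3 × 5 = 15.
screws per bundle = 90 / 15 = 6.

6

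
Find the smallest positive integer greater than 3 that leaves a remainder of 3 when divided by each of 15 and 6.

33

N − 3 must be a common multiple of 15 and 6.
15 = 3 × 5
6 = 2 × 3
LCM(15, 6) = 2 × 3 × 5 = 30.
Smallest N > 3 is LCM + 3 = 30 + 3 = 33.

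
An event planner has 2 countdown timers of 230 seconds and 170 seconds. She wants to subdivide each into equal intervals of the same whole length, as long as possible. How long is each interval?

By the Euclidean algorithm:
230 = 1 × 170 + 60
170 = 2 × 60 + 50
60 = 1 × 50 + 10
50 = 5 × 10 + 0
gcd(230, 170) = 10.

10 seconds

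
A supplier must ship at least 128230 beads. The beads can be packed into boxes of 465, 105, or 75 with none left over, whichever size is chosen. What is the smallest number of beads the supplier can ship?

130200

The number of beads must be a common multiple of 465, 105, and 75, so a multiple of their LCM.
465 = 3 × 5 × 31
105 = 3 × 5 × 7
75 = 3 × 5^2
LCM(465, 105, 75) = 3 × 5^2 × 7 × 31 = 16275.
Smallest multiple of 16275 that is ≥ 128230: ⌈128230/16275⌉ × 16275 = 8 × 16275 = 130200.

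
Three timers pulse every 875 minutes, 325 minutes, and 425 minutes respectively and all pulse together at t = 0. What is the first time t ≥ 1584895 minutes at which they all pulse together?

1740375 minutes

Joint pulses occur at multiples of LCM(875, 325, 425).
875 = 5^3 × 7
325 = 5^2 × 13
425 = 5^2 × 17
LCM(875, 325, 425) = 5^3 × 7 × 13 × 17 = 193375.
Smallest multiple of 193375 that is ≥ 1584895: ⌈1584895/193375⌉ × 193375 = 9 × 193375 = 1740375.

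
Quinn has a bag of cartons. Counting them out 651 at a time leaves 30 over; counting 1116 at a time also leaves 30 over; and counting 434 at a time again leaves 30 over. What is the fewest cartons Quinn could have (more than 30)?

N − 30 must be a common multiple of 651, 1116, and 434.
651 = 3 × 7 × 31
1116 = 2^2 × 3^2 × 31
434 = 2 × 7 × 31
LCM(651, 1116, 434) = 2^2 × 3^2 × 7 × 31 = 7812.
Smallest N > 30 is LCM + 30 = 7812 + 30 = 7842.

7842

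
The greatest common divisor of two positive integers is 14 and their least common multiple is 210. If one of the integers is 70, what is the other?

For two integers, gcd × lcm = product, so the other is (14 × 210) / 70 = 2940 / 70 = 42.

42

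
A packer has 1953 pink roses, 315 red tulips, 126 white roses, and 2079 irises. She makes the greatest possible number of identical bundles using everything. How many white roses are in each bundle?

2

Number of bundles = gcd(1953, 315, 126, 2079).
1953 = 3^2 × 7 × 31
315 = 3^2 × 5 × 7
126 = 2 × 3^2 × 7
2079 = 3^3 × 7 × 11
gcd(1953, 315, 126, 2079) = 3^2 × 7 = 63.
white roses per bundle = 126 / 63 = 2.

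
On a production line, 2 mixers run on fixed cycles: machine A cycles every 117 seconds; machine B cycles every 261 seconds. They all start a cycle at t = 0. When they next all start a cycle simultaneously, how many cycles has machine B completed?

All finish a whole number of cycles simultaneously at t = LCM of the periods.
117 = 3^2 × 13
261 = 3^2 × 29
LCM(117, 261) = 3^2 × 13 × 29 = 3393.
Cycles for period 261: 3393 / 261 = 13.

13 cycles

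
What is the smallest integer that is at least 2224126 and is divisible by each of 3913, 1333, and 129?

2547363

The integer must be a common multiple of 3913, 1333, and 129, so a multiple of their LCM.
3913 = 7 × 13 × 43
1333 = 31 × 43
129 = 3 × 43
LCM(3913, 1333, 129) = 3 × 7 × 13 × 31 × 43 = 363909.
Smallest multiple of 363909 that is ≥ 2224126: ⌈2224126/363909⌉ × 363909 = 7 × 363909 = 2547363.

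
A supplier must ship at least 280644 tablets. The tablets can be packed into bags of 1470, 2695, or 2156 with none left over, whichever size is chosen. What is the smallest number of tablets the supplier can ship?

The number of tablets must be a common multiple of 1470, 2695, and 2156, so a multiple of their LCM.
1470 = 2 × 3 × 5 × 7^2
2695 = 5 × 7^2 × 11
2156 = 2^2 × 7^2 × 11
LCM(1470, 2695, 2156) = 2^2 × 3 × 5 × 7^2 × 11 = 32340.
Smallest multiple of 32340 that is ≥ 280644: ⌈280644/32340⌉ × 32340 = 9 × 32340 = 291060.

291060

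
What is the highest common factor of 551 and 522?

551 = 19 × 29
522 = 2 × 3^2 × 29
gcd(551, 522) = 29.

29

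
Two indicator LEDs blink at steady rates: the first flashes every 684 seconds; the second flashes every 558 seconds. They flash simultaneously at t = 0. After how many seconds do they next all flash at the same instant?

21204 seconds

They coincide at every common multiple of the periods; the first is the LCM.
684 = 2^2 × 3^2 × 19
558 = 2 × 3^2 × 31
LCM(684, 558) = 2^2 × 3^2 × 19 × 31 = 21204.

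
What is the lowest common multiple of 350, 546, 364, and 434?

350 = 2 × 5^2 × 7
546 = 2 × 3 × 7 × 13
364 = 2^2 × 7 × 13
434 = 2 × 7 × 31
LCM(350, 546, 364, 434) = 2^2 × 3 × 5^2 × 7 × 13 × 31 = 846300.

846300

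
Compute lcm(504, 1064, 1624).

504 = 2^3 × 3^2 × 7
1064 = 2^3 × 7 × 19
1624 = 2^3 × 7 × 29
LCM(504, 1064, 1624) = 2^3 × 3^2 × 7 × 19 × 29 = 277704.

277704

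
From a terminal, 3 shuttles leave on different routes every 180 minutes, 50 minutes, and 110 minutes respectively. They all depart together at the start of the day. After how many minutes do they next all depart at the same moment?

9900 minutes

The first simultaneous occurrence is after LCM of the individual periods.
180 = 2^2 × 3^2 × 5
50 = 2 × 5^2
110 = 2 × 5 × 11
LCM(180, 50, 110) = 2^2 × 3^2 × 5^2 × 11 = 9900.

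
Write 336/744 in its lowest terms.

14/31

336 = 2^4 × 3 × 7
744 = 2^3 × 3 × 31
gcd(336, 744) = 2^3 × 3 = 24.
Divide numerator and denominator by 24: 336/744 = 14/31.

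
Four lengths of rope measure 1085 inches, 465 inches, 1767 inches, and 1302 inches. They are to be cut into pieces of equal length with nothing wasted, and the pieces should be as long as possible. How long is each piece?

The greatest length dividing all of 1085, 465, 1767, and 1302 is their gcd.
1085 = 5 × 7 × 31
465 = 3 × 5 × 31
1767 = 3 × 19 × 31
1302 = 2 × 3 × 7 × 31
gcd(1085, 465, 1767, 1302) = 31.

31 inches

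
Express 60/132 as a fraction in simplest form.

5/11

60 = 2^2 × 3 × 5
132 = 2^2 × 3 × 11
gcd(60, 132) = 2^2 × 3 = 12.
Divide numerator and denominator by 12: 60/132 = 5/11.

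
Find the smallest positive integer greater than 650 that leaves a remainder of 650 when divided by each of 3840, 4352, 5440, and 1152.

196490

N − 650 must be a common multiple of 3840, 4352, 5440, and 1152.
3840 = 2^8 × 3 × 5
4352 = 2^8 × 17
5440 = 2^6 × 5 × 17
1152 = 2^7 × 3^2
LCM(3840, 4352, 5440, 1152) = 2^8 × 3^2 × 5 × 17 = 195840.
Smallest N > 650 is LCM + 650 = 195840 + 650 = 196490.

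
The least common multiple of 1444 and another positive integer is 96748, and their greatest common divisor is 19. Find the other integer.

1273

gcd × lcm = product of the two integers, so the other integer is (19 × 96748) / 1444 = 1273.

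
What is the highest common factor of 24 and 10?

2

24 = 2^3 × 3
10 = 2 × 5
gcd(24, 10) = 2.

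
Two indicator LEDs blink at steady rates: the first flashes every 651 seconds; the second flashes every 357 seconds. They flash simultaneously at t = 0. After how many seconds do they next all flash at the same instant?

We need the least common multiple of the intervals.
651 = 3 × 7 × 31
357 = 3 × 7 × 17
LCM(651, 357) = 3 × 7 × 17 × 31 = 11067.

11067 seconds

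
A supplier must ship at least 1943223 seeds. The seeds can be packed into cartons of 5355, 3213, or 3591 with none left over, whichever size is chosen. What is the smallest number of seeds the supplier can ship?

The number of seeds must be a common multiple of 5355, 3213, and 3591, so a multiple of their LCM.
5355 = 3^2 × 5 × 7 × 17
3213 = 3^3 × 7 × 17
3591 = 3^3 × 7 × 19
LCM(5355, 3213, 3591) = 3^3 × 5 × 7 × 17 × 19 = 305235.
Smallest multiple of 305235 that is ≥ 1943223: ⌈1943223/305235⌉ × 305235 = 7 × 305235 = 2136645.

2136645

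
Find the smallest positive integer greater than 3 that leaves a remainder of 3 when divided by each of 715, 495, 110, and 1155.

90093

N − 3 must be a common multiple of 715, 495, 110, and 1155.
715 = 5 × 11 × 13
495 = 3^2 × 5 × 11
110 = 2 × 5 × 11
1155 = 3 × 5 × 7 × 11
LCM(715, 495, 110, 1155) = 2 × 3^2 × 5 × 7 × 11 × 13 = 90090.
Smallest N > 3 is LCM + 3 = 90090 + 3 = 90093.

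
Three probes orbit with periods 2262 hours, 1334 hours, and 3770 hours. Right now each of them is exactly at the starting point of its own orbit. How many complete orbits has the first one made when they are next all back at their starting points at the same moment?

115 orbits

All finish a whole number of cycles simultaneously at t = LCM of the periods.
2262 = 2 × 3 × 13 × 29
1334 = 2 × 23 × 29
3770 = 2 × 5 × 13 × 29
LCM(2262, 1334, 3770) = 2 × 3 × 5 × 13 × 23 × 29 = 260130.
Orbits for period 2262: 260130 / 2262 = 115.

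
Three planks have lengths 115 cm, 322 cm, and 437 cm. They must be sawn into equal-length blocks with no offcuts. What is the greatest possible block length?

The block length must divide every plank, so the greatest is gcd(115, 322, 437).
115 = 5 × 23
322 = 2 × 7 × 23
437 = 19 × 23
gcd(115, 322, 437) = 23.

23 cm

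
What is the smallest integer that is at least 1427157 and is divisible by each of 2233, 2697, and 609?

The integer must be a common multiple of 2233, 2697, and 609, so a multiple of their LCM.
2233 = 7 × 11 × 29
2697 = 3 × 29 × 31
609 = 3 × 7 × 29
LCM(2233, 2697, 609) = 3 × 7 × 11 × 29 × 31 = 207669.
Smallest multiple of 207669 that is ≥ 1427157: ⌈1427157/207669⌉ × 207669 = 7 × 207669 = 1453683.

1453683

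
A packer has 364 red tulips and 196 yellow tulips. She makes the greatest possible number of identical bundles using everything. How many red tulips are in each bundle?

13

Number of bundles = gcd(364, 196).
364 = 2^2 × 7 × 13
196 = 2^2 × 7^2
gcd(364, 196) = 2^2 × 7 = 28.
red tulips per bundle = 364 / 28 = 13.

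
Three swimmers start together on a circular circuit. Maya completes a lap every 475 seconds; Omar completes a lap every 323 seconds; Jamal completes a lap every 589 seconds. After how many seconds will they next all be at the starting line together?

250325 seconds

The first simultaneous occurrence is after LCM of the individual periods.
475 = 5^2 × 19
323 = 17 × 19
589 = 19 × 31
LCM(475, 323, 589) = 5^2 × 17 × 19 × 31 = 250325.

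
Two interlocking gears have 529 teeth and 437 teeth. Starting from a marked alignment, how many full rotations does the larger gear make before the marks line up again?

19 rotations

All finish a whole number of cycles simultaneously at t = LCM of the periods.
529 = 23^2
437 = 19 × 23
LCM(529, 437) = 19 × 23^2 = 10051.
Rotations for period 529: 10051 / 529 = 19.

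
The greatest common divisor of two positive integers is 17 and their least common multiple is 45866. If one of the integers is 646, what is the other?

1207

For two integers, gcd × lcm = product, so the other is (17 × 45866) / 646 = 779722 / 646 = 1207.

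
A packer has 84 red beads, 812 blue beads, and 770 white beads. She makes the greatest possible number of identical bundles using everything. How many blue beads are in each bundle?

Number of bundles = gcd(84, 812, 770).
84 = 2^2 × 3 × 7
812 = 2^2 × 7 × 29
770 = 2 × 5 × 7 × 11
gcd(84, 812, 770) = 2 × 7 = 14.
blue beads per bundle = 812 / 14 = 58.

58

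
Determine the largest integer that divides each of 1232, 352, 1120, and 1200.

16

1232 = 2^4 × 7 × 11
352 = 2^5 × 11
1120 = 2^5 × 5 × 7
1200 = 2^4 × 3 × 5^2
gcd(1232, 352, 1120, 1200) = 2^4 = 16.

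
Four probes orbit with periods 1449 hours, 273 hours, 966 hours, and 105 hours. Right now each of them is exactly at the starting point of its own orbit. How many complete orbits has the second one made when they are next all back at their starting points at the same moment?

690 orbits

The first common completion time is the LCM of the periods.
1449 = 3^2 × 7 × 23
273 = 3 × 7 × 13
966 = 2 × 3 × 7 × 23
105 = 3 × 5 × 7
LCM(1449, 273, 966, 105) = 2 × 3^2 × 5 × 7 × 13 × 23 = 188370.
Orbits for period 273: 188370 / 273 = 690.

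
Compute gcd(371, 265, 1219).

53

371 = 7 × 53
265 = 5 × 53
1219 = 23 × 53
gcd(371, 265, 1219) = 53.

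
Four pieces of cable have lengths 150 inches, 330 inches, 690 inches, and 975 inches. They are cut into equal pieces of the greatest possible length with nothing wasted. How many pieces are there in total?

Piece length = gcd(150, 330, 690, 975).
150 = 2 × 3 × 5^2
330 = 2 × 3 × 5 × 11
690 = 2 × 3 × 5 × 23
975 = 3 × 5^2 × 13
gcd(150, 330, 690, 975) = 3 × 5 = 15.
Total pieces = 150/15 + 330/15 + 690/15 + 975/15 = 10 + 22 + 46 + 65 = 143.

143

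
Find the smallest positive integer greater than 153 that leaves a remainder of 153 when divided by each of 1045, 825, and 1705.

N − 153 must be a common multiple of 1045, 825, and 1705.
1045 = 5 × 11 × 19
825 = 3 × 5^2 × 11
1705 = 5 × 11 × 31
LCM(1045, 825, 1705) = 3 × 5^2 × 11 × 19 × 31 = 485925.
Smallest N > 153 is LCM + 153 = 485925 + 153 = 486078.

486078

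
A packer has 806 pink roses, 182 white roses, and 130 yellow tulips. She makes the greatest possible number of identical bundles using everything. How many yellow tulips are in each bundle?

Number of bundles = gcd(806, 182, 130).
806 = 2 × 13 × 31
182 = 2 × 7 × 13
130 = 2 × 5 × 13
gcd(806, 182, 130) = 2 × 13 = 26.
yellow tulips per bundle = 130 / 26 = 5.

5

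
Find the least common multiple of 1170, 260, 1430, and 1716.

1170 = 2 × 3^2 × 5 × 13
260 = 2^2 × 5 × 13
1430 = 2 × 5 × 11 × 13
1716 = 2^2 × 3 × 11 × 13
LCM(1170, 260, 1430, 1716) = 2^2 × 3^2 × 5 × 11 × 13 = 25740.

25740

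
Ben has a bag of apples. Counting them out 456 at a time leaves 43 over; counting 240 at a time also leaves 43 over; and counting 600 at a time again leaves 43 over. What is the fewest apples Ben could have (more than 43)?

N − 43 must be a common multiple of 456, 240, and 600.
456 = 2^3 × 3 × 19
240 = 2^4 × 3 × 5
600 = 2^3 × 3 × 5^2
LCM(456, 240, 600) = 2^4 × 3 × 5^2 × 19 = 22800.
Smallest N > 43 is LCM + 43 = 22800 + 43 = 22843.

22843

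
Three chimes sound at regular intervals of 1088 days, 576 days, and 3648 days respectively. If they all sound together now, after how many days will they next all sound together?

186048 days

The first simultaneous occurrence is after LCM of the individual periods.
1088 = 2^6 × 17
576 = 2^6 × 3^2
3648 = 2^6 × 3 × 19
LCM(1088, 576, 3648) = 2^6 × 3^2 × 17 × 19 = 186048.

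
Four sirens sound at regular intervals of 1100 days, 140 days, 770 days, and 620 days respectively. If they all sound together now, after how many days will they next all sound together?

238700 days

They coincide at every common multiple of the periods; the first is the LCM.
1100 = 2^2 × 5^2 × 11
140 = 2^2 × 5 × 7
770 = 2 × 5 × 7 × 11
620 = 2^2 × 5 × 31
LCM(1100, 140, 770, 620) = 2^2 × 5^2 × 7 × 11 × 31 = 238700.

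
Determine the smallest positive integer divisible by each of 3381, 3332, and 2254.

229908

3381 = 3 × 7^2 × 23
3332 = 2^2 × 7^2 × 17
2254 = 2 × 7^2 × 23
LCM(3381, 3332, 2254) = 2^2 × 3 × 7^2 × 17 × 23 = 229908.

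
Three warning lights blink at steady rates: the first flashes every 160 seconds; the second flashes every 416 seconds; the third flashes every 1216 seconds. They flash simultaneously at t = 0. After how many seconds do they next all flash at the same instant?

They coincide at every common multiple of the periods; the first is the LCM.
160 = 2^5 × 5
416 = 2^5 × 13
1216 = 2^6 × 19
LCM(160, 416, 1216) = 2^6 × 5 × 13 × 19 = 79040.

79040 seconds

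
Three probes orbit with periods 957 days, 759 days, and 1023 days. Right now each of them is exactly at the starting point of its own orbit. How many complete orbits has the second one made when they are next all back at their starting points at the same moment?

All finish a whole number of cycles simultaneously at t = LCM of the periods.
957 = 3 × 11 × 29
759 = 3 × 11 × 23
1023 = 3 × 11 × 31
LCM(957, 759, 1023) = 3 × 11 × 23 × 29 × 31 = 682341.
Orbits for period 759: 682341 / 759 = 899.

899 orbits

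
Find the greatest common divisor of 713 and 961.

713 = 23 × 31
961 = 31^2
gcd(713, 961) = 31.

31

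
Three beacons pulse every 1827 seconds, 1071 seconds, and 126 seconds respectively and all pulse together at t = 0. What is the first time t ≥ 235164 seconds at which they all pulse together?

248472 seconds

Joint pulses occur at multiples of LCM(1827, 1071, 126).
1827 = 3^2 × 7 × 29
1071 = 3^2 × 7 × 17
126 = 2 × 3^2 × 7
LCM(1827, 1071, 126) = 2 × 3^2 × 7 × 17 × 29 = 62118.
Smallest multiple of 62118 that is ≥ 235164: ⌈235164/62118⌉ × 62118 = 4 × 62118 = 248472.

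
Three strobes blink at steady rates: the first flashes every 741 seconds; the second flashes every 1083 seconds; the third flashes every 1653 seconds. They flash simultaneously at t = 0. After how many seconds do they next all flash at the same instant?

The first simultaneous occurrence is after LCM of the individual periods.
741 = 3 × 13 × 19
1083 = 3 × 19^2
1653 = 3 × 19 × 29
LCM(741, 1083, 1653) = 3 × 13 × 19^2 × 29 = 408291.

408291 seconds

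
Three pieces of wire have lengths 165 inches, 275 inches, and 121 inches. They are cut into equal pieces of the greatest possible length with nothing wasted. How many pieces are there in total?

51

Piece length = gcd(165, 275, 121).
165 = 3 × 5 × 11
275 = 5^2 × 11
121 = 11^2
gcd(165, 275, 121) = 11.
Total pieces = 165/11 + 275/11 + 121/11 = 15 + 25 + 11 = 51.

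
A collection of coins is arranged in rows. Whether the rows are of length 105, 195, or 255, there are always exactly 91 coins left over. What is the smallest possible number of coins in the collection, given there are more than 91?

23296

N − 91 must be a common multiple of 105, 195, and 255.
105 = 3 × 5 × 7
195 = 3 × 5 × 13
255 = 3 × 5 × 17
LCM(105, 195, 255) = 3 × 5 × 7 × 13 × 17 = 23205.
Smallest N > 91 is LCM + 91 = 23205 + 91 = 23296.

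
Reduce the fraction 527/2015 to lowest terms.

17/65

527 = 17 × 31
2015 = 5 × 13 × 31
gcd(527, 2015) = 31.
Divide numerator and denominator by 31: 527/2015 = 17/65.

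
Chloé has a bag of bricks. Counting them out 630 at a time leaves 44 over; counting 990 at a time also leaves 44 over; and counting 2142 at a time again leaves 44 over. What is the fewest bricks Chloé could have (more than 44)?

N − 44 must be a common multiple of 630, 990, and 2142.
630 = 2 × 3^2 × 5 × 7
990 = 2 × 3^2 × 5 × 11
2142 = 2 × 3^2 × 7 × 17
LCM(630, 990, 2142) = 2 × 3^2 × 5 × 7 × 11 × 17 = 117810.
Smallest N > 44 is LCM + 44 = 117810 + 44 = 117854.

117854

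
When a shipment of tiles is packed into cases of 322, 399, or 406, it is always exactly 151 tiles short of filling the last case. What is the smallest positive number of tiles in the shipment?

Being 151 short of a full case of size k means N ≡ −151 (mod k), i.e. N + 151 is a multiple of each size.
322 = 2 × 7 × 23
399 = 3 × 7 × 19
406 = 2 × 7 × 29
LCM(322, 399, 406) = 2 × 3 × 7 × 19 × 23 × 29 = 532266.
Smallest positive N is 532266 − 151 = 532115.

532115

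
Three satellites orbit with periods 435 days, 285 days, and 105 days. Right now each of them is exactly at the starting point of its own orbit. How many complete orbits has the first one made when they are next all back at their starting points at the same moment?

All finish a whole number of cycles simultaneously at t = LCM of the periods.
435 = 3 × 5 × 29
285 = 3 × 5 × 19
105 = 3 × 5 × 7
LCM(435, 285, 105) = 3 × 5 × 7 × 19 × 29 = 57855.
Orbits for period 435: 57855 / 435 = 133.

133 orbits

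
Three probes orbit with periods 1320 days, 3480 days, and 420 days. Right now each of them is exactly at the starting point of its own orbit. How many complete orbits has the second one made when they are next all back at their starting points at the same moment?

All finish a whole number of cycles simultaneously at t = LCM of the periods.
1320 = 2^3 × 3 × 5 × 11
3480 = 2^3 × 3 × 5 × 29
420 = 2^2 × 3 × 5 × 7
LCM(1320, 3480, 420) = 2^3 × 3 × 5 × 7 × 11 × 29 = 267960.
Orbits for period 3480: 267960 / 3480 = 77.

77 orbits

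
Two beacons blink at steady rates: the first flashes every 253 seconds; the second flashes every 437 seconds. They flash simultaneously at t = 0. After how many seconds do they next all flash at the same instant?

4807 seconds

They coincide at every common multiple of the periods; the first is the LCM.
253 = 11 × 23
437 = 19 × 23
LCM(253, 437) = 11 × 19 × 23 = 4807.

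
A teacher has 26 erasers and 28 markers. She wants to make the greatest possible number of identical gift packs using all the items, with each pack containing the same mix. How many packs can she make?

By the Euclidean algorithm:
28 = 1 × 26 + 2
26 = 13 × 2 + 0
gcd(26, 28) = 2.

2 packs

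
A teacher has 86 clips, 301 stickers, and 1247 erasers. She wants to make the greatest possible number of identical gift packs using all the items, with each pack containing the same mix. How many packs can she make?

43 packs

The pack count must divide each quantity, so the greatest is gcd(86, 301, 1247).
86 = 2 × 43
301 = 7 × 43
1247 = 29 × 43
gcd(86, 301, 1247) = 43.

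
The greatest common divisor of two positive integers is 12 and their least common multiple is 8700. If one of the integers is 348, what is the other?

For two integers, gcd × lcm = product, so the other is (12 × 8700) / 348 = 104400 / 348 = 300.

300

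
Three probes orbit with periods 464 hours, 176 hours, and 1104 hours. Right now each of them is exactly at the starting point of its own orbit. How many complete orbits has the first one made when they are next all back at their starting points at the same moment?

759 orbits

All finish a whole number of cycles simultaneously at t = LCM of the periods.
464 = 2^4 × 29
176 = 2^4 × 11
1104 = 2^4 × 3 × 23
LCM(464, 176, 1104) = 2^4 × 3 × 11 × 23 × 29 = 352176.
Orbits for period 464: 352176 / 464 = 759.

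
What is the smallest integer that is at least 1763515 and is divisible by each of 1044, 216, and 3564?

The integer must be a common multiple of 1044, 216, and 3564, so a multiple of their LCM.
1044 = 2^2 × 3^2 × 29
216 = 2^3 × 3^3
3564 = 2^2 × 3^4 × 11
LCM(1044, 216, 3564) = 2^3 × 3^4 × 11 × 29 = 206712.
Smallest multiple of 206712 that is ≥ 1763515: ⌈1763515/206712⌉ × 206712 = 9 × 206712 = 1860408.

1860408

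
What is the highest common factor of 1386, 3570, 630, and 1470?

1386 = 2 × 3^2 × 7 × 11
3570 = 2 × 3 × 5 × 7 × 17
630 = 2 × 3^2 × 5 × 7
1470 = 2 × 3 × 5 × 7^2
gcd(1386, 3570, 630, 1470) = 2 × 3 × 7 = 42.

42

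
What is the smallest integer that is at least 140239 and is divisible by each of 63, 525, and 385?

The integer must be a common multiple of 63, 525, and 385, so a multiple of their LCM.
63 = 3^2 × 7
525 = 3 × 5^2 × 7
385 = 5 × 7 × 11
LCM(63, 525, 385) = 3^2 × 5^2 × 7 × 11 = 17325.
Smallest multiple of 17325 that is ≥ 140239: ⌈140239/17325⌉ × 17325 = 9 × 17325 = 155925.

155925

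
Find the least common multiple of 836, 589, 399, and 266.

544236

836 = 2^2 × 11 × 19
589 = 19 × 31
399 = 3 × 7 × 19
266 = 2 × 7 × 19
LCM(836, 589, 399, 266) = 2^2 × 3 × 7 × 11 × 19 × 31 = 544236.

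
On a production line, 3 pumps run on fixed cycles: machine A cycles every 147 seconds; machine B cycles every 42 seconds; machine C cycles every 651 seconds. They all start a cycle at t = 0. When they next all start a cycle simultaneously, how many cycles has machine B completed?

All finish a whole number of cycles simultaneously at t = LCM of the periods.
147 = 3 × 7^2
42 = 2 × 3 × 7
651 = 3 × 7 × 31
LCM(147, 42, 651) = 2 × 3 × 7^2 × 31 = 9114.
Cycles for period 42: 9114 / 42 = 217.

217 cycles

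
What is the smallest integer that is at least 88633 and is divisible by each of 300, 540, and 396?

The integer must be a common multiple of 300, 540, and 396, so a multiple of their LCM.
300 = 2^2 × 3 × 5^2
540 = 2^2 × 3^3 × 5
396 = 2^2 × 3^2 × 11
LCM(300, 540, 396) = 2^2 × 3^3 × 5^2 × 11 = 29700.
Smallest multiple of 29700 that is ≥ 88633: ⌈88633/29700⌉ × 29700 = 3 × 29700 = 89100.

89100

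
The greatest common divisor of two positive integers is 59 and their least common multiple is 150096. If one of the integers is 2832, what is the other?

For two integers, gcd × lcm = product, so the other is (59 × 150096) / 2832 = 8855664 / 2832 = 3127.

3127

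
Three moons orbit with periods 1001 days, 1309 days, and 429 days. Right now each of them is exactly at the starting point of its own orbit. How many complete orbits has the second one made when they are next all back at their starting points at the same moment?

They are all back at their starting positions together after one LCM of the periods.
1001 = 7 × 11 × 13
1309 = 7 × 11 × 17
429 = 3 × 11 × 13
LCM(1001, 1309, 429) = 3 × 7 × 11 × 13 × 17 = 51051.
Orbits for period 1309: 51051 / 1309 = 39.

39 orbits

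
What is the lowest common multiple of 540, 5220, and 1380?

540 = 2^2 × 3^3 × 5
5220 = 2^2 × 3^2 × 5 × 29
1380 = 2^2 × 3 × 5 × 23
LCM(540, 5220, 1380) = 2^2 × 3^3 × 5 × 23 × 29 = 360180.

360180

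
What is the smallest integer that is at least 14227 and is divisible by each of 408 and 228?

The integer must be a common multiple of 408 and 228, so a multiple of their LCM.
408 = 2^3 × 3 × 17
228 = 2^2 × 3 × 19
LCM(408, 228) = 2^3 × 3 × 17 × 19 = 7752.
Smallest multiple of 7752 that is ≥ 14227: ⌈14227/7752⌉ × 7752 = 2 × 7752 = 15504.

15504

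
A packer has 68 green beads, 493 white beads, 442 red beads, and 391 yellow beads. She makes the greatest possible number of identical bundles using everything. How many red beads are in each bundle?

26

Number of bundles = gcd(68, 493, 442, 391).
68 = 2^2 × 17
493 = 17 × 29
442 = 2 × 13 × 17
391 = 17 × 23
gcd(68, 493, 442, 391) = 17.
red beads per bundle = 442 / 17 = 26.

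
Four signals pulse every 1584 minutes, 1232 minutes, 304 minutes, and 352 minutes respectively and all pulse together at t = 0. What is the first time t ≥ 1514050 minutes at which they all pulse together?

1685376 minutes

Joint pulses occur at multiples of LCM(1584, 1232, 304, 352).
1584 = 2^4 × 3^2 × 11
1232 = 2^4 × 7 × 11
304 = 2^4 × 19
352 = 2^5 × 11
LCM(1584, 1232, 304, 352) = 2^5 × 3^2 × 7 × 11 × 19 = 421344.
Smallest multiple of 421344 that is ≥ 1514050: ⌈1514050/421344⌉ × 421344 = 4 × 421344 = 1685376.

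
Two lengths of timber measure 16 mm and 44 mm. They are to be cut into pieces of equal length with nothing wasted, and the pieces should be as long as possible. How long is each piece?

Each piece length must divide every original length, so the longest possible is gcd(16, 44).
16 = 2^4
44 = 2^2 × 11
gcd(16, 44) = 2^2 = 4.

4 mm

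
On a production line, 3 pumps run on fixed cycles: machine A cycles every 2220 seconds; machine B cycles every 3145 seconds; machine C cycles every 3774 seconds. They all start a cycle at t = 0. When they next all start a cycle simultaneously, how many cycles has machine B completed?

12 cycles

All finish a whole number of cycles simultaneously at t = LCM of the periods.
2220 = 2^2 × 3 × 5 × 37
3145 = 5 × 17 × 37
3774 = 2 × 3 × 17 × 37
LCM(2220, 3145, 3774) = 2^2 × 3 × 5 × 17 × 37 = 37740.
Cycles for period 3145: 37740 / 3145 = 12.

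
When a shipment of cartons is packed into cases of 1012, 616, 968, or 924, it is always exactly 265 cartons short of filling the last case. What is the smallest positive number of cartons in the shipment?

Being 265 short of a full case of size k means N ≡ −265 (mod k), i.e. N + 265 is a multiple of each size.
1012 = 2^2 × 11 × 23
616 = 2^3 × 7 × 11
968 = 2^3 × 11^2
924 = 2^2 × 3 × 7 × 11
LCM(1012, 616, 968, 924) = 2^3 × 3 × 7 × 11^2 × 23 = 467544.
Smallest positive N is 467544 − 265 = 467279.

467279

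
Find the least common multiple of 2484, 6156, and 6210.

2484 = 2^2 × 3^3 × 23
6156 = 2^2 × 3^4 × 19
6210 = 2 × 3^3 × 5 × 23
LCM(2484, 6156, 6210) = 2^2 × 3^4 × 5 × 19 × 23 = 707940.

707940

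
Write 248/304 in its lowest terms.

31/38

248 = 2^3 × 31
304 = 2^4 × 19
gcd(248, 304) = 2^3 = 8.
Divide numerator and denominator by 8: 248/304 = 31/38.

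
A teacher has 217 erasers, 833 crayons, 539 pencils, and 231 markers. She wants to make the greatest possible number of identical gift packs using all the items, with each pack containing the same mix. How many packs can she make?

7 packs

The pack count must divide each quantity, so the greatest is gcd(217, 833, 539, 231).
217 = 7 × 31
833 = 7^2 × 17
539 = 7^2 × 11
231 = 3 × 7 × 11
gcd(217, 833, 539, 231) = 7.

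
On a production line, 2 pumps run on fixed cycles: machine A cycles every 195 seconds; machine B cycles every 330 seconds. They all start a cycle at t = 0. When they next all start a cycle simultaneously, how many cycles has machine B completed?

13 cycles

All finish a whole number of cycles simultaneously at t = LCM of the periods.
195 = 3 × 5 × 13
330 = 2 × 3 × 5 × 11
LCM(195, 330) = 2 × 3 × 5 × 11 × 13 = 4290.
Cycles for period 330: 4290 / 330 = 13.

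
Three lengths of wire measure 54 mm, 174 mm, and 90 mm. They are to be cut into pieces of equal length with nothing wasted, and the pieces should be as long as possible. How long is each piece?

The greatest length dividing all of 54, 174, and 90 is their gcd.
54 = 2 × 3^3
174 = 2 × 3 × 29
90 = 2 × 3^2 × 5
gcd(54, 174, 90) = 2 × 3 = 6.

6 mm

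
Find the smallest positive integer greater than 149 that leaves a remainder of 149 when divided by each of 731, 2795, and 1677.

142694

N − 149 must be a common multiple of 731, 2795, and 1677.
731 = 17 × 43
2795 = 5 × 13 × 43
1677 = 3 × 13 × 43
LCM(731, 2795, 1677) = 3 × 5 × 13 × 17 × 43 = 142545.
Smallest N > 149 is LCM + 149 = 142545 + 149 = 142694.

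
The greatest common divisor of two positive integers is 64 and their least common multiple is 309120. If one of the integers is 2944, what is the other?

For two integers, gcd × lcm = product, so the other is (64 × 309120) / 2944 = 19783680 / 2944 = 6720.

6720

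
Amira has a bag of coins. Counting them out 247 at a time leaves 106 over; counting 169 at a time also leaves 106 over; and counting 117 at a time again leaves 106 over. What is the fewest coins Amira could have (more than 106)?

N − 106 must be a common multiple of 247, 169, and 117.
247 = 13 × 19
169 = 13^2
117 = 3^2 × 13
LCM(247, 169, 117) = 3^2 × 13^2 × 19 = 28899.
Smallest N > 106 is LCM + 106 = 28899 + 106 = 29005.

29005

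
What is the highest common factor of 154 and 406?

14

154 = 2 × 7 × 11
406 = 2 × 7 × 29
gcd(154, 406) = 2 × 7 = 14.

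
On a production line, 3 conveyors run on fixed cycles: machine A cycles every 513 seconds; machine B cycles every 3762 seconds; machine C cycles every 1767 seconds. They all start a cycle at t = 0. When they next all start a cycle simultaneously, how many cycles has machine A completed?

They are all back at their starting positions together after one LCM of the periods.
513 = 3^3 × 19
3762 = 2 × 3^2 × 11 × 19
1767 = 3 × 19 × 31
LCM(513, 3762, 1767) = 2 × 3^3 × 11 × 19 × 31 = 349866.
Cycles for period 513: 349866 / 513 = 682.

682 cycles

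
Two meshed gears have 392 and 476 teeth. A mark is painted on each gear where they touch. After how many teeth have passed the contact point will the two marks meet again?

We need the least common multiple of the intervals.
392 = 2^3 × 7^2
476 = 2^2 × 7 × 17
LCM(392, 476) = 2^3 × 7^2 × 17 = 6664.

6664 teeth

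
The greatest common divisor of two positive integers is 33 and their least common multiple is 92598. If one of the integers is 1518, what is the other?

For two integers, gcd × lcm = product, so the other is (33 × 92598) / 1518 = 3055734 / 1518 = 2013.

2013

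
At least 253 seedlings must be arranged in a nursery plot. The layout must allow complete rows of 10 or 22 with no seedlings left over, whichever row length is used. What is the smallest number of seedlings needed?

The number of seedlings must be a common multiple of 10 and 22, so a multiple of their LCM.
10 = 2 × 5
22 = 2 × 11
LCM(10, 22) = 2 × 5 × 11 = 110.
Smallest multiple of 110 that is ≥ 253: ⌈253/110⌉ × 110 = 3 × 110 = 330.

330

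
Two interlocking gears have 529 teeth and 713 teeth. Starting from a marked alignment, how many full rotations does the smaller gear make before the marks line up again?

They are all back at their starting positions together after one LCM of the periods.
529 = 23^2
713 = 23 × 31
LCM(529, 713) = 23^2 × 31 = 16399.
Rotations for period 529: 16399 / 529 = 31.

31 rotations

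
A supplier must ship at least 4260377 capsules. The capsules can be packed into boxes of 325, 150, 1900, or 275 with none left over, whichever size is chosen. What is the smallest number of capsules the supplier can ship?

The number of capsules must be a common multiple of 325, 150, 1900, and 275, so a multiple of their LCM.
325 = 5^2 × 13
150 = 2 × 3 × 5^2
1900 = 2^2 × 5^2 × 19
275 = 5^2 × 11
LCM(325, 150, 1900, 275) = 2^2 × 3 × 5^2 × 11 × 13 × 19 = 815100.
Smallest multiple of 815100 that is ≥ 4260377: ⌈4260377/815100⌉ × 815100 = 6 × 815100 = 4890600.

4890600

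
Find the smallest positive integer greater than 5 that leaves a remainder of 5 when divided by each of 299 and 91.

N − 5 must be a common multiple of 299 and 91.
299 = 13 × 23
91 = 7 × 13
LCM(299, 91) = 7 × 13 × 23 = 2093.
Smallest N > 5 is LCM + 5 = 2093 + 5 = 2098.

2098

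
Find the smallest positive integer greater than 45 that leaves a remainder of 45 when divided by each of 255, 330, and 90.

16875

N − 45 must be a common multiple of 255, 330, and 90.
255 = 3 × 5 × 17
330 = 2 × 3 × 5 × 11
90 = 2 × 3^2 × 5
LCM(255, 330, 90) = 2 × 3^2 × 5 × 11 × 17 = 16830.
Smallest N > 45 is LCM + 45 = 16830 + 45 = 16875.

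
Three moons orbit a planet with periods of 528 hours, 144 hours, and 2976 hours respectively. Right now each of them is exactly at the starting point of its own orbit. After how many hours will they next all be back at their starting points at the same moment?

The first simultaneous occurrence is after LCM of the individual periods.
528 = 2^4 × 3 × 11
144 = 2^4 × 3^2
2976 = 2^5 × 3 × 31
LCM(528, 144, 2976) = 2^5 × 3^2 × 11 × 31 = 98208.

98208 hours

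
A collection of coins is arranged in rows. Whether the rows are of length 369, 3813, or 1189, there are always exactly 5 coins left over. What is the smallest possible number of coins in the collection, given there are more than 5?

N − 5 must be a common multiple of 369, 3813, and 1189.
369 = 3^2 × 41
3813 = 3 × 31 × 41
1189 = 29 × 41
LCM(369, 3813, 1189) = 3^2 × 29 × 31 × 41 = 331731.
Smallest N > 5 is LCM + 5 = 331731 + 5 = 331736.

331736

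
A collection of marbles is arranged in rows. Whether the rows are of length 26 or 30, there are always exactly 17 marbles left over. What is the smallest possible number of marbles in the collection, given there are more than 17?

407

N − 17 must be a common multiple of 26 and 30.
26 = 2 × 13
30 = 2 × 3 × 5
LCM(26, 30) = 2 × 3 × 5 × 13 = 390.
Smallest N > 17 is LCM + 17 = 390 + 17 = 407.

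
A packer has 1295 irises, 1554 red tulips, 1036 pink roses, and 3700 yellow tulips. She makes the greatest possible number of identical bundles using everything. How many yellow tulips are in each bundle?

100

Number of bundles = gcd(1295, 1554, 1036, 3700).
1295 = 5 × 7 × 37
1554 = 2 × 3 × 7 × 37
1036 = 2^2 × 7 × 37
3700 = 2^2 × 5^2 × 37
gcd(1295, 1554, 1036, 3700) = 37.
yellow tulips per bundle = 3700 / 37 = 100.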